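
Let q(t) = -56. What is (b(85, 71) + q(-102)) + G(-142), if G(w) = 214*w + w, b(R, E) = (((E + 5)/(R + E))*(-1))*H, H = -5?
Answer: -1192759/39 ≈ -30584.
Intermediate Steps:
b(R, E) = 5*(5 + E)/(E + R) (b(R, E) = (((E + 5)/(R + E))*(-1))*(-5) = (((5 + E)/(E + R))*(-1))*(-5) = -(5 + E)/(E + R)*(-5) = 5*(5 + E)/(E + R))
G(w) = 215*w
(b(85, 71) + q(-102)) + G(-142) = (5*(5 + 71)/(71 + 85) - 56) + 215*(-142) = (5*76/156 - 56) - 30530 = (5*(1/156)*76 - 56) - 30530 = (95/39 - 56) - 30530 = -2089/39 - 30530 = -1192759/39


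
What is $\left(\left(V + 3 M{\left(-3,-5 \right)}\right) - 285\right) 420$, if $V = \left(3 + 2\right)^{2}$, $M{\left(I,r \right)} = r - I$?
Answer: $-111720$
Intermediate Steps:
$V = 25$ ($V = 5^{2} = 25$)
$\left(\left(V + 3 M{\left(-3,-5 \right)}\right) - 285\right) 420 = \left(\left(25 + 3 \left(-5 - -3\right)\right) - 285\right) 420 = \left(\left(25 + 3 \left(-5 + 3\right)\right) - 285\right) 420 = \left(\left(25 + 3 \left(-2\right)\right) - 285\right) 420 = \left(\left(25 - 6\right) - 285\right) 420 = \left(19 - 285\right) 420 = \left(-266\right) 420 = -111720$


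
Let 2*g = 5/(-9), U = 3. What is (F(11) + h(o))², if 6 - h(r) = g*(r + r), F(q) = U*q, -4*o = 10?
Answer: 458329/324 ≈ 1414.6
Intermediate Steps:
o = -5/2 (o = -¼*10 = -5/2 ≈ -2.5000)
F(q) = 3*q
g = -5/18 (g = (5/(-9))/2 = (5*(-⅑))/2 = (½)*(-5/9) = -5/18 ≈ -0.27778)
h(r) = 6 + 5*r/9 (h(r) = 6 - (-5)*(r + r)/18 = 6 - (-5)*2*r/18 = 6 - (-5)*r/9 = 6 + 5*r/9)
(F(11) + h(o))² = (3*11 + (6 + (5/9)*(-5/2)))² = (33 + (6 - 25/18))² = (33 + 83/18)² = (677/18)² = 458329/324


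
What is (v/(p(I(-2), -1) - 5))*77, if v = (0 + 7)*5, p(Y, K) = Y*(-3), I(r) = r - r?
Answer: -539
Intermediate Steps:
I(r) = 0
p(Y, K) = -3*Y
v = 35 (v = 7*5 = 35)
(v/(p(I(-2), -1) - 5))*77 = (35/(-3*0 - 5))*77 = (35/(0 - 5))*77 = (35/(-5))*77 = (35*(-1/5))*77 = -7*77 = -539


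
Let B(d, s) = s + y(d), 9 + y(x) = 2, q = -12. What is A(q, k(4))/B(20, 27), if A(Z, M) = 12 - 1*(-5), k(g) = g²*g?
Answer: 17/20 ≈ 0.85000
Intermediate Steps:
k(g) = g³
y(x) = -7 (y(x) = -9 + 2 = -7)
B(d, s) = -7 + s (B(d, s) = s - 7 = -7 + s)
A(Z, M) = 17 (A(Z, M) = 12 + 5 = 17)
A(q, k(4))/B(20, 27) = 17/(-7 + 27) = 17/20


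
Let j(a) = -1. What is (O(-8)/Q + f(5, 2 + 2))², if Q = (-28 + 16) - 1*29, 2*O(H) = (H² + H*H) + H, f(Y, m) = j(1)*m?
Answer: 50176/1681 ≈ 29.849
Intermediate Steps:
f(Y, m) = -m
O(H) = H² + H/2 (O(H) = ((H² + H*H) + H)/2 = ((H² + H²) + H)/2 = (2*H² + H)/2 = (H + 2*H²)/2 = H² + H/2)
Q = -41 (Q = -12 - 29 = -41)
(O(-8)/Q + f(5, 2 + 2))² = (-8*(½ - 8)/(-41) - (2 + 2))² = (-8*(-15/2)*(-1/41) - 1*4)² = (60*(-1/41) - 4)² = (-60/41 - 4)² = (-224/41)² = 50176/1681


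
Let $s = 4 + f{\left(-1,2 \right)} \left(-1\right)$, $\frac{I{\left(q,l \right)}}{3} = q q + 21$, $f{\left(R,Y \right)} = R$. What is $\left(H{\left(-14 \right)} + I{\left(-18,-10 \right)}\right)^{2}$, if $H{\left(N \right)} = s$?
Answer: $1081600$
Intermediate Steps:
$I{\left(q,l \right)} = 63 + 3 q^{2}$ ($I{\left(q,l \right)} = 3 \left(q q + 21\right) = 3 \left(q^{2} + 21\right) = 3 \left(21 + q^{2}\right) = 63 + 3 q^{2}$)
$s = 5$ ($s = 4 - -1 = 4 + 1 = 5$)
$H{\left(N \right)} = 5$
$\left(H{\left(-14 \right)} + I{\left(-18,-10 \right)}\right)^{2} = \left(5 + \left(63 + 3 \left(-18\right)^{2}\right)\right)^{2} = \left(5 + \left(63 + 3 \cdot 324\right)\right)^{2} = \left(5 + \left(63 + 972\right)\right)^{2} = \left(5 + 1035\right)^{2} = 1040^{2} = 1081600$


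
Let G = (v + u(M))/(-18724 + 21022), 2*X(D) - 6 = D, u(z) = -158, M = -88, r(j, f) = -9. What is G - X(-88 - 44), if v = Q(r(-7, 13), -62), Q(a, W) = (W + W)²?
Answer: 79996/1149 ≈ 69.622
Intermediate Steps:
Q(a, W) = 4*W² (Q(a, W) = (2*W)² = 4*W²)
v = 15376 (v = 4*(-62)² = 4*3844 = 15376)
X(D) = 3 + D/2
G = 7609/1149 (G = (15376 - 158)/(-18724 + 21022) = 15218/2298 = 15218*(1/2298) = 7609/1149 ≈ 6.6223)
G - X(-88 - 44) = 7609/1149 - (3 + (-88 - 44)/2) = 7609/1149 - (3 + (½)*(-132)) = 7609/1149 - (3 - 66) = 7609/1149 - 1*(-63) = 7609/1149 + 63 = 79996/1149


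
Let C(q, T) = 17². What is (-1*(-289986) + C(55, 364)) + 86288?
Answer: 376563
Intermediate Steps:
C(q, T) = 289
(-1*(-289986) + C(55, 364)) + 86288 = (-1*(-289986) + 289) + 86288 = (289986 + 289) + 86288 = 290275 + 86288 = 376563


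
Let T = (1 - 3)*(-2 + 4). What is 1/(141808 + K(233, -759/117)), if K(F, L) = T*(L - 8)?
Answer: 39/5532772 ≈ 7.0489e-6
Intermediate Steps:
T = -4 (T = -2*2 = -4)
K(F, L) = 32 - 4*L (K(F, L) = -4*(L - 8) = -4*(-8 + L) = 32 - 4*L)
1/(141808 + K(233, -759/117)) = 1/(141808 + (32 - (-3036)/117)) = 1/(141808 + (32 - 4*(-253/39))) = 1/(141808 + (32 + 1012/39)) = 1/(141808 + 2260/39) = 1/(5532772/39) = 39/5532772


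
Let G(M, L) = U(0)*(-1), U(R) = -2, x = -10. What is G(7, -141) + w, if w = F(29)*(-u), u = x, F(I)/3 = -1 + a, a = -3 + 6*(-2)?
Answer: -478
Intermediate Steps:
a = -15 (a = -3 - 12 = -15)
F(I) = -48 (F(I) = 3*(-1 - 15) = 3*(-16) = -48)
u = -10
G(M, L) = 2 (G(M, L) = -2*(-1) = 2)
w = -480 (w = -(-48)*(-10) = -48*10 = -480)
G(7, -141) + w = 2 - 480 = -478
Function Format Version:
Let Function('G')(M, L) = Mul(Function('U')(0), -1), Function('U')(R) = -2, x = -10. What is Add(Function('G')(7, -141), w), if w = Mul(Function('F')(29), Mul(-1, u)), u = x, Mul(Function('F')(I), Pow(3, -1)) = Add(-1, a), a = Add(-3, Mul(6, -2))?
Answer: -478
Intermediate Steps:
a = -15 (a = Add(-3, -12) = -15)
Function('F')(I) = -48 (Function('F')(I) = Mul(3, Add(-1, -15)) = Mul(3, -16) = -48)
u = -10
Function('G')(M, L) = 2 (Function('G')(M, L) = Mul(-2, -1) = 2)
w = -480 (w = Mul(-48, Mul(-1, -10)) = Mul(-48, 10) = -480)
Add(Function('G')(7, -141), w) = Add(2, -480) = -478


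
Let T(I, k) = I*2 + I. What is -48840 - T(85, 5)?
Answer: -49095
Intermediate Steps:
T(I, k) = 3*I (T(I, k) = 2*I + I = 3*I)
-48840 - T(85, 5) = -48840 - 3*85 = -48840 - 1*255 = -48840 - 255 = -49095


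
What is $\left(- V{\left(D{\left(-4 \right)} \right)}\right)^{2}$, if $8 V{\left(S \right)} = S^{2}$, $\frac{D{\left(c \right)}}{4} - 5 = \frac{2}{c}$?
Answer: $\frac{6561}{4} \approx 1640.3$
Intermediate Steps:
$D{\left(c \right)} = 20 + \frac{8}{c}$ ($D{\left(c \right)} = 20 + 4 \frac{2}{c} = 20 + \frac{8}{c}$)
$V{\left(S \right)} = \frac{S^{2}}{8}$
$\left(- V{\left(D{\left(-4 \right)} \right)}\right)^{2} = \left(- \frac{\left(20 + \frac{8}{-4}\right)^{2}}{8}\right)^{2} = \left(- \frac{\left(20 + 8 \left(- \frac{1}{4}\right)\right)^{2}}{8}\right)^{2} = \left(- \frac{\left(20 - 2\right)^{2}}{8}\right)^{2} = \left(- \frac{18^{2}}{8}\right)^{2} = \left(- \frac{324}{8}\right)^{2} = \left(\left(-1\right) \frac{81}{2}\right)^{2} = \left(- \frac{81}{2}\right)^{2} = \frac{6561}{4}$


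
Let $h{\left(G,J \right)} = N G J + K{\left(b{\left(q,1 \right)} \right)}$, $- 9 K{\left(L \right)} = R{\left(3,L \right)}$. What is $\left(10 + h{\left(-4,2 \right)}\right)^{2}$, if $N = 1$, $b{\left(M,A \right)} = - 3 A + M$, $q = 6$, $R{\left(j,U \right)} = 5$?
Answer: $\frac{169}{81} \approx 2.0864$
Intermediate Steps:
$b{\left(M,A \right)} = M - 3 A$
$K{\left(L \right)} = - \frac{5}{9}$ ($K{\left(L \right)} = \left(- \frac{1}{9}\right) 5 = - \frac{5}{9}$)
$h{\left(G,J \right)} = - \frac{5}{9} + G J$ ($h{\left(G,J \right)} = 1 G J - \frac{5}{9} = G J - \frac{5}{9} = - \frac{5}{9} + G J$)
$\left(10 + h{\left(-4,2 \right)}\right)^{2} = \left(10 - \frac{77}{9}\right)^{2} = \left(\frac{13}{9}\right)^{2} = \frac{169}{81}$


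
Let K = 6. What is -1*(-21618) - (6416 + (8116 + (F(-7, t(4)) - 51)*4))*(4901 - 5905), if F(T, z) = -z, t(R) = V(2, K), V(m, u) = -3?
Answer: 14418978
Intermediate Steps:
t(R) = -3
-1*(-21618) - (6416 + (8116 + (F(-7, t(4)) - 51)*4))*(4901 - 5905) = -1*(-21618) - (6416 + (8116 + (-1*(-3) - 51)*4))*(4901 - 5905) = 21618 - (6416 + (8116 + (3 - 51)*4))*(-1004) = 21618 - (6416 + (8116 - 48*4))*(-1004) = 21618 - (6416 + (8116 - 192))*(-1004) = 21618 - (6416 + 7924)*(-1004) = 21618 - 14340*(-1004) = 21618 - 1*(-14397360) = 21618 + 14397360 = 14418978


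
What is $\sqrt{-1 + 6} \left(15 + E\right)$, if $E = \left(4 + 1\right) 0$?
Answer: $15 \sqrt{5} \approx 33.541$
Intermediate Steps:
$E = 0$ ($E = 5 \cdot 0 = 0$)
$\sqrt{-1 + 6} \left(15 + E\right) = \sqrt{-1 + 6} \left(15 + 0\right) = \sqrt{5} \cdot 15 = 15 \sqrt{5}$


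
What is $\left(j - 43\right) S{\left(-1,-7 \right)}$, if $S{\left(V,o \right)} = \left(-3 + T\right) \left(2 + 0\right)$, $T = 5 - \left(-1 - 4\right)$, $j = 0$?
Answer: $-602$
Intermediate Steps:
$T = 10$ ($T = 5 - -5 = 5 + 5 = 10$)
$S{\left(V,o \right)} = 14$ ($S{\left(V,o \right)} = \left(-3 + 10\right) \left(2 + 0\right) = 7 \cdot 2 = 14$)
$\left(j - 43\right) S{\left(-1,-7 \right)} = \left(0 - 43\right) 14 = \left(-43\right) 14 = -602$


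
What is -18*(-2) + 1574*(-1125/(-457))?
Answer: 1787202/457 ≈ 3910.7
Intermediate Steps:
-18*(-2) + 1574*(-1125/(-457)) = 36 + 1574*(-1125*(-1/457)) = 36 + 1574*(1125/457) = 36 + 1770750/457 = 1787202/457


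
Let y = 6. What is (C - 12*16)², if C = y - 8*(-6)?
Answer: 19044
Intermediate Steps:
C = 54 (C = 6 - 8*(-6) = 6 + 48 = 54)
(C - 12*16)² = (54 - 12*16)² = (54 - 192)² = (-138)² = 19044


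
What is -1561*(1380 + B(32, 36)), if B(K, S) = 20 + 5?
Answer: -2193205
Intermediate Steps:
B(K, S) = 25
-1561*(1380 + B(32, 36)) = -1561*(1380 + 25) = -1561*1405 = -2193205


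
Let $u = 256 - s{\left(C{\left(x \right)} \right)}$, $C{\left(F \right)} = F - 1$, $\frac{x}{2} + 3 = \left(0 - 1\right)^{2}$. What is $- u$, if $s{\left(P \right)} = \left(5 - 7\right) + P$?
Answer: $-263$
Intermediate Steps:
$x = -4$ ($x = -6 + 2 \left(0 - 1\right)^{2} = -6 + 2 \left(-1\right)^{2} = -6 + 2 \cdot 1 = -6 + 2 = -4$)
$C{\left(F \right)} = -1 + F$ ($C{\left(F \right)} = F - 1 = -1 + F$)
$s{\left(P \right)} = -2 + P$
$u = 263$ ($u = 256 - \left(-2 - 5\right) = 256 - -7 = 256 + 7 = 263$)
$- u = \left(-1\right) 263 = -263$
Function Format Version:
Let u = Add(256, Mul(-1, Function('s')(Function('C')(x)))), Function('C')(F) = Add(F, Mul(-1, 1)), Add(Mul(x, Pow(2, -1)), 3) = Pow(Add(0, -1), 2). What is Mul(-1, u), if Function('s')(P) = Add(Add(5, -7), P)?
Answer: -263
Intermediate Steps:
x = -4 (x = Add(-6, Mul(2, Pow(Add(0, -1), 2))) = Add(-6, Mul(2, Pow(-1, 2))) = Add(-6, Mul(2, 1)) = Add(-6, 2) = -4)
Function('C')(F) = Add(-1, F) (Function('C')(F) = Add(F, -1) = Add(-1, F))
Function('s')(P) = Add(-2, P)
u = 263 (u = Add(256, Mul(-1, Add(-2, Add(-1, -4)))) = Add(256, Mul(-1, Add(-2, -5))) = Add(256, Mul(-1, -7)) = Add(256, 7) = 263)
Mul(-1, u) = Mul(-1, 263) = -263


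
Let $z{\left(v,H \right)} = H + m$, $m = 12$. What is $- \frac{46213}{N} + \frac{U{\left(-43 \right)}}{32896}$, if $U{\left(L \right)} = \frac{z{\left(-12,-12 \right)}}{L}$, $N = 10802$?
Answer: $- \frac{46213}{10802} \approx -4.2782$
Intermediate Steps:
$z{\left(v,H \right)} = 12 + H$ ($z{\left(v,H \right)} = H + 12 = 12 + H$)
$U{\left(L \right)} = 0$ ($U{\left(L \right)} = \frac{12 - 12}{L} = \frac{0}{L} = 0$)
$- \frac{46213}{N} + \frac{U{\left(-43 \right)}}{32896} = - \frac{46213}{10802} + \frac{0}{32896} = \left(-46213\right) \frac{1}{10802} + 0 \cdot \frac{1}{32896} = - \frac{46213}{10802} + 0 = - \frac{46213}{10802}$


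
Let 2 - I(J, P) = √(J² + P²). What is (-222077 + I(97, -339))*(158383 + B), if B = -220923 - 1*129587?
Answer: 42666603525 + 192127*√124330 ≈ 4.2734e+10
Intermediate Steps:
I(J, P) = 2 - √(J² + P²)
B = -350510 (B = -220923 - 129587 = -350510)
(-222077 + I(97, -339))*(158383 + B) = (-222077 + (2 - √(97² + (-339)²)))*(158383 - 350510) = (-222077 + (2 - √(9409 + 114921)))*(-192127) = (-222077 + (2 - √124330))*(-192127) = (-222075 - √124330)*(-192127) = 42666603525 + 192127*√124330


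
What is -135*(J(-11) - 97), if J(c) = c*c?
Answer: -3240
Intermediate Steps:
J(c) = c²
-135*(J(-11) - 97) = -135*((-11)² - 97) = -135*(121 - 97) = -135*24 = -3240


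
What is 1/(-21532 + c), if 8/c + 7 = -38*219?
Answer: -8329/179340036 ≈ -4.6442e-5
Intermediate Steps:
c = -8/8329 (c = 8/(-7 - 38*219) = 8/(-7 - 8322) = 8/(-8329) = 8*(-1/8329) = -8/8329 ≈ -0.00096050)
1/(-21532 + c) = 1/(-21532 - 8/8329) = 1/(-179340036/8329) = -8329/179340036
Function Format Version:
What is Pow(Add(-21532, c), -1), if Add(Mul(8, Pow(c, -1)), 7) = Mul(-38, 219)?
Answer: Rational(-8329, 179340036) ≈ -4.6442e-5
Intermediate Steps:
c = Rational(-8, 8329) (c = Mul(8, Pow(Add(-7, Mul(-38, 219)), -1)) = Mul(8, Pow(Add(-7, -8322), -1)) = Mul(8, Pow(-8329, -1)) = Mul(8, Rational(-1, 8329)) = Rational(-8, 8329) ≈ -0.00096050)
Pow(Add(-21532, c), -1) = Pow(Add(-21532, Rational(-8, 8329)), -1) = Pow(Rational(-179340036, 8329), -1) = Rational(-8329, 179340036)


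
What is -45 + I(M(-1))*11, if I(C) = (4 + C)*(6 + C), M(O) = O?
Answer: 120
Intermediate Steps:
-45 + I(M(-1))*11 = -45 + (24 + (-1)² + 10*(-1))*11 = -45 + (24 + 1 - 10)*11 = -45 + 15*11 = -45 + 165 = 120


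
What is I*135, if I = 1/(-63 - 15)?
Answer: -45/26 ≈ -1.7308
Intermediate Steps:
I = -1/78 (I = 1/(-78) = -1/78 ≈ -0.012821)
I*135 = -1/78*135 = -45/26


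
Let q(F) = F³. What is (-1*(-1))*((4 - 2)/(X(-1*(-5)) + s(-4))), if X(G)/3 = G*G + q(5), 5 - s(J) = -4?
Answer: 2/459 ≈ 0.0043573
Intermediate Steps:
s(J) = 9 (s(J) = 5 - 1*(-4) = 5 + 4 = 9)
X(G) = 375 + 3*G² (X(G) = 3*(G*G + 5³) = 3*(G² + 125) = 3*(125 + G²) = 375 + 3*G²)
(-1*(-1))*((4 - 2)/(X(-1*(-5)) + s(-4))) = (-1*(-1))*((4 - 2)/((375 + 3*(-1*(-5))²) + 9)) = 1*(2/((375 + 3*5²) + 9)) = 1*(2/((375 + 3*25) + 9)) = 1*(2/((375 + 75) + 9)) = 1*(2/(450 + 9)) = 1*(2/459) = 2/459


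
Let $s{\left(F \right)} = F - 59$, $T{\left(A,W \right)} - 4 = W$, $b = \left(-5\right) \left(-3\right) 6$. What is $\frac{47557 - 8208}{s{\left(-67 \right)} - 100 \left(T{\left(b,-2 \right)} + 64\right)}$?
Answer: $- \frac{2071}{354} \approx -5.8503$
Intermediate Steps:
$b = 90$ ($b = 15 \cdot 6 = 90$)
$T{\left(A,W \right)} = 4 + W$
$s{\left(F \right)} = -59 + F$
$\frac{47557 - 8208}{s{\left(-67 \right)} - 100 \left(T{\left(b,-2 \right)} + 64\right)} = \frac{47557 - 8208}{\left(-59 - 67\right) - 100 \left(\left(4 - 2\right) + 64\right)} = \frac{39349}{-126 - 100 \left(2 + 64\right)} = \frac{39349}{-126 - 6600} = \frac{39349}{-6726} = 39349 \left(- \frac{1}{6726}\right) = - \frac{2071}{354}$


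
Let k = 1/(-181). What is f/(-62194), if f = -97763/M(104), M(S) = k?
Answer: -17695103/62194 ≈ -284.51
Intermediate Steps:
k = -1/181 ≈ -0.0055249
M(S) = -1/181
f = 17695103 (f = -97763/(-1/181) = -97763*(-181) = 17695103)
f/(-62194) = 17695103/(-62194) = 17695103*(-1/62194) = -17695103/62194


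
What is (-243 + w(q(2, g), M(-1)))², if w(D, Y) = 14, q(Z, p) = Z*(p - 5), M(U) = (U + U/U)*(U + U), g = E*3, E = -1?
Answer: 52441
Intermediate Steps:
g = -3 (g = -1*3 = -3)
M(U) = 2*U*(1 + U) (M(U) = (U + 1)*(2*U) = (1 + U)*(2*U) = 2*U*(1 + U))
q(Z, p) = Z*(-5 + p)
(-243 + w(q(2, g), M(-1)))² = (-243 + 14)² = (-229)² = 52441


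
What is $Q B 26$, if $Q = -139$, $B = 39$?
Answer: $-140946$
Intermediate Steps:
$Q B 26 = \left(-139\right) 39 \cdot 26 = \left(-5421\right) 26 = -140946$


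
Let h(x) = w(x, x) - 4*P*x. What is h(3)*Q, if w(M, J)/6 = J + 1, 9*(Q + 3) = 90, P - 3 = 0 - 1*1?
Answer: 0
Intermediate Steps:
P = 2 (P = 3 + (0 - 1*1) = 3 + (0 - 1) = 3 - 1 = 2)
Q = 7 (Q = -3 + (1/9)*90 = -3 + 10 = 7)
w(M, J) = 6 + 6*J (w(M, J) = 6*(J + 1) = 6*(1 + J) = 6 + 6*J)
h(x) = 6 - 2*x (h(x) = (6 + 6*x) - 8*x = 6 - 2*x)
h(3)*Q = (6 - 2*3)*7 = (6 - 6)*7 = 0*7 = 0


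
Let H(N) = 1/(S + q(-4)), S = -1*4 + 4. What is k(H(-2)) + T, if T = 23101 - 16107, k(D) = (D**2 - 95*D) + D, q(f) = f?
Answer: 112281/16 ≈ 7017.6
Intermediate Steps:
S = 0 (S = -4 + 4 = 0)
H(N) = -1/4 (H(N) = 1/(0 - 4) = 1/(-4) = -1/4)
k(D) = D**2 - 94*D
T = 6994
k(H(-2)) + T = -(-94 - 1/4)/4 + 6994 = -1/4*(-377/4) + 6994 = 377/16 + 6994 = 112281/16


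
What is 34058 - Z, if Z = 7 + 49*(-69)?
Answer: 37432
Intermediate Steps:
Z = -3374 (Z = 7 - 3381 = -3374)
34058 - Z = 34058 - 1*(-3374) = 34058 + 3374 = 37432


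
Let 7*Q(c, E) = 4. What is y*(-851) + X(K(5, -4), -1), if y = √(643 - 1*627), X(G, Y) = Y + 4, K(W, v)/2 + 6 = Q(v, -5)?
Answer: -3401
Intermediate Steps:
Q(c, E) = 4/7 (Q(c, E) = (⅐)*4 = 4/7)
K(W, v) = -76/7 (K(W, v) = -12 + 2*(4/7) = -12 + 8/7 = -76/7)
X(G, Y) = 4 + Y
y = 4 (y = √(643 - 627) = √16 = 4)
y*(-851) + X(K(5, -4), -1) = 4*(-851) + (4 - 1) = -3404 + 3 = -3401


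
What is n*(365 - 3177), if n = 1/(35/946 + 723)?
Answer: -2660152/683993 ≈ -3.8892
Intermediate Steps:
n = 946/683993 (n = 1/(35*(1/946) + 723) = 1/(35/946 + 723) = 1/(683993/946) = 946/683993 ≈ 0.0013831)
n*(365 - 3177) = 946*(365 - 3177)/683993 = (946/683993)*(-2812) = -2660152/683993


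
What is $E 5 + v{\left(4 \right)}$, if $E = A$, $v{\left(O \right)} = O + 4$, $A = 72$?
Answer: $368$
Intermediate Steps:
$v{\left(O \right)} = 4 + O$
$E = 72$
$E 5 + v{\left(4 \right)} = 72 \cdot 5 + \left(4 + 4\right) = 360 + 8 = 368$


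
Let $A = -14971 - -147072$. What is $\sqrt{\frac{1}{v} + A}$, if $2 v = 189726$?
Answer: $\frac{2 \sqrt{297193853867133}}{94863} \approx 363.46$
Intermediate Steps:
$v = 94863$ ($v = \frac{1}{2} \cdot 189726 = 94863$)
$A = 132101$ ($A = -14971 + 147072 = 132101$)
$\sqrt{\frac{1}{v} + A} = \sqrt{\frac{1}{94863} + 132101} = \sqrt{\frac{12531497164}{94863}} = \frac{2 \sqrt{297193853867133}}{94863}$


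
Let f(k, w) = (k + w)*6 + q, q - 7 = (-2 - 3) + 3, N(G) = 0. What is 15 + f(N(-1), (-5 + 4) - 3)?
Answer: -4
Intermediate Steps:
q = 5 (q = 7 + ((-2 - 3) + 3) = 7 + (-5 + 3) = 7 - 2 = 5)
f(k, w) = 5 + 6*k + 6*w (f(k, w) = (k + w)*6 + 5 = (6*k + 6*w) + 5 = 5 + 6*k + 6*w)
15 + f(N(-1), (-5 + 4) - 3) = 15 + (5 + 6*0 + 6*((-5 + 4) - 3)) = 15 + (5 + 0 + 6*(-1 - 3)) = 15 + (5 + 0 + 6*(-4)) = 15 + (5 + 0 - 24) = 15 - 19 = -4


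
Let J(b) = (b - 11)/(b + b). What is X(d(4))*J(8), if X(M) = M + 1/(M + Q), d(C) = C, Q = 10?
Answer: -171/224 ≈ -0.76339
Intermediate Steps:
J(b) = (-11 + b)/(2*b) (J(b) = (-11 + b)/((2*b)) = (-11 + b)*(1/(2*b)) = (-11 + b)/(2*b))
X(M) = M + 1/(10 + M) (X(M) = M + 1/(M + 10) = M + 1/(10 + M))
X(d(4))*J(8) = ((1 + 4**2 + 10*4)/(10 + 4))*((1/2)*(-11 + 8)/8) = ((1 + 16 + 40)/14)*((1/2)*(1/8)*(-3)) = ((1/14)*57)*(-3/16) = (57/14)*(-3/16) = -171/224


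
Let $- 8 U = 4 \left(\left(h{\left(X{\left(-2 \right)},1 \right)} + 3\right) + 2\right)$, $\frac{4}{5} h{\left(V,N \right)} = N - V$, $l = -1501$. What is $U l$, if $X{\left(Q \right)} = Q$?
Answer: $\frac{52535}{8} \approx 6566.9$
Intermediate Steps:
$h{\left(V,N \right)} = - \frac{5 V}{4} + \frac{5 N}{4}$ ($h{\left(V,N \right)} = \frac{5 \left(N - V\right)}{4} = - \frac{5 V}{4} + \frac{5 N}{4}$)
$U = - \frac{35}{8}$ ($U = - \frac{4 \left(\left(\left(\left(- \frac{5}{4}\right) \left(-2\right) + \frac{5}{4} \cdot 1\right) + 3\right) + 2\right)}{8} = - \frac{4 \left(\left(\left(\frac{5}{2} + \frac{5}{4}\right) + 3\right) + 2\right)}{8} = - \frac{4 \left(\left(\frac{15}{4} + 3\right) + 2\right)}{8} = - \frac{4 \left(\frac{27}{4} + 2\right)}{8} = - \frac{4 \cdot \frac{35}{4}}{8} = \left(- \frac{1}{8}\right) 35 = - \frac{35}{8} \approx -4.375$)
$U l = \left(- \frac{35}{8}\right) \left(-1501\right) = \frac{52535}{8}$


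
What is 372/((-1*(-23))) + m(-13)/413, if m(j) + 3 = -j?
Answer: 153866/9499 ≈ 16.198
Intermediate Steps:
m(j) = -3 - j
372/((-1*(-23))) + m(-13)/413 = 372/((-1*(-23))) + (-3 - 1*(-13))/413 = 372/23 + (-3 + 13)*(1/413) = 372*(1/23) + 10*(1/413) = 372/23 + 10/413 = 153866/9499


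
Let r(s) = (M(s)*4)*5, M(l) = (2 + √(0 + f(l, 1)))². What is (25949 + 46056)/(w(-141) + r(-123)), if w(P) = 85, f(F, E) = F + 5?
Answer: -6322039/222929 - 230416*I*√118/222929 ≈ -28.359 - 11.228*I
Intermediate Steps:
f(F, E) = 5 + F
M(l) = (2 + √(5 + l))² (M(l) = (2 + √(0 + (5 + l)))² = (2 + √(5 + l))²)
r(s) = 20*(2 + √(5 + s))² (r(s) = ((2 + √(5 + s))²*4)*5 = (4*(2 + √(5 + s))²)*5 = 20*(2 + √(5 + s))²)
(25949 + 46056)/(w(-141) + r(-123)) = (25949 + 46056)/(85 + 20*(2 + √(5 - 123))²) = 72005/(85 + 20*(2 + √(-118))²) = 72005/(85 + 20*(2 + I*√118)²)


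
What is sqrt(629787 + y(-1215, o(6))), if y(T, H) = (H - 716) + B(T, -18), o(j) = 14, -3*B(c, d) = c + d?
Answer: 6*sqrt(17486) ≈ 793.41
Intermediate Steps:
B(c, d) = -c/3 - d/3 (B(c, d) = -(c + d)/3 = -c/3 - d/3)
y(T, H) = -710 + H - T/3 (y(T, H) = (H - 716) + (-T/3 - 1/3*(-18)) = (-716 + H) + (-T/3 + 6) = (-716 + H) + (6 - T/3) = -710 + H - T/3)
sqrt(629787 + y(-1215, o(6))) = sqrt(629787 + (-710 + 14 - 1/3*(-1215))) = sqrt(629787 + (-710 + 14 + 405)) = sqrt(629787 - 291) = sqrt(629496) = 6*sqrt(17486)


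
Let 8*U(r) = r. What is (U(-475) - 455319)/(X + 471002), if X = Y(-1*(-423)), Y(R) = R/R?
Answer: -3643027/3768024 ≈ -0.96683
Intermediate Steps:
U(r) = r/8
Y(R) = 1
X = 1
(U(-475) - 455319)/(X + 471002) = ((⅛)*(-475) - 455319)/(1 + 471002) = (-475/8 - 455319)/471003 = -3643027/8*1/471003 = -3643027/3768024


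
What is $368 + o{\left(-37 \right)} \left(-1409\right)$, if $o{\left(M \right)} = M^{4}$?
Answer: $-2640692481$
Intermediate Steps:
$368 + o{\left(-37 \right)} \left(-1409\right) = 368 + \left(-37\right)^{4} \left(-1409\right) = 368 + 1874161 \left(-1409\right) = 368 - 2640692849 = -2640692481$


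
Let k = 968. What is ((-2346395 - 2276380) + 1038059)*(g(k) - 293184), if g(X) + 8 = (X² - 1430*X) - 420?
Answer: 2655657984848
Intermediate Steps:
g(X) = -428 + X² - 1430*X (g(X) = -8 + ((X² - 1430*X) - 420) = -8 + (-420 + X² - 1430*X) = -428 + X² - 1430*X)
((-2346395 - 2276380) + 1038059)*(g(k) - 293184) = ((-2346395 - 2276380) + 1038059)*((-428 + 968² - 1430*968) - 293184) = (-4622775 + 1038059)*((-428 + 937024 - 1384240) - 293184) = -3584716*(-447644 - 293184) = -3584716*(-740828) = 2655657984848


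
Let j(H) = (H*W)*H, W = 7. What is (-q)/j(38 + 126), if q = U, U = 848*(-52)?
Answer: 2756/11767 ≈ 0.23421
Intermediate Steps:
j(H) = 7*H**2 (j(H) = (H*7)*H = (7*H)*H = 7*H**2)
U = -44096
q = -44096
(-q)/j(38 + 126) = (-1*(-44096))/((7*(38 + 126)**2)) = 44096/((7*164**2)) = 44096/((7*26896)) = 44096/188272 = 44096*(1/188272) = 2756/11767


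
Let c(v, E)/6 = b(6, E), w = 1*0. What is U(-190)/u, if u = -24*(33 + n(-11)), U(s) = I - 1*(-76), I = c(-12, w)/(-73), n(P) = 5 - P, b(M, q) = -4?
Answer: -199/3066 ≈ -0.064905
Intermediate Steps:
w = 0
c(v, E) = -24 (c(v, E) = 6*(-4) = -24)
I = 24/73 (I = -24/(-73) = -24*(-1/73) = 24/73 ≈ 0.32877)
U(s) = 5572/73 (U(s) = 24/73 - 1*(-76) = 24/73 + 76 = 5572/73)
u = -1176 (u = -24*(33 + (5 - 1*(-11))) = -24*(33 + (5 + 11)) = -24*(33 + 16) = -24*49 = -1176)
U(-190)/u = (5572/73)/(-1176) = (5572/73)*(-1/1176) = -199/3066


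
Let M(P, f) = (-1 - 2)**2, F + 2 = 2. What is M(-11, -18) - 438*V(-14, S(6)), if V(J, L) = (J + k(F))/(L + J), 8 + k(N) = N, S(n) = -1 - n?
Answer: -3149/7 ≈ -449.86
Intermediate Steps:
F = 0 (F = -2 + 2 = 0)
k(N) = -8 + N
M(P, f) = 9 (M(P, f) = (-3)**2 = 9)
V(J, L) = (-8 + J)/(J + L) (V(J, L) = (J + (-8 + 0))/(L + J) = (J - 8)/(J + L) = (-8 + J)/(J + L))
M(-11, -18) - 438*V(-14, S(6)) = 9 - 438*(-8 - 14)/(-14 + (-1 - 1*6)) = 9 - 438*(-22)/(-14 + (-1 - 6)) = 9 - 438*(-22)/(-14 - 7) = 9 - 438*(-22)/(-21) = 9 - (-146)*(-22)/7 = 9 - 438*22/21 = 9 - 3212/7 = -3149/7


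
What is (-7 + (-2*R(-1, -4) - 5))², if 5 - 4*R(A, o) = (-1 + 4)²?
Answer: 100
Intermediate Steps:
R(A, o) = -1 (R(A, o) = 5/4 - (-1 + 4)²/4 = 5/4 - ¼*3² = 5/4 - ¼*9 = 5/4 - 9/4 = -1)
(-7 + (-2*R(-1, -4) - 5))² = (-7 + (-2*(-1) - 5))² = (-7 + (2 - 5))² = (-7 - 3)² = (-10)² = 100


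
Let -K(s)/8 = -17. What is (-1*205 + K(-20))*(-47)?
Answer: 3243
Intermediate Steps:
K(s) = 136 (K(s) = -8*(-17) = 136)
(-1*205 + K(-20))*(-47) = (-1*205 + 136)*(-47) = (-205 + 136)*(-47) = -69*(-47) = 3243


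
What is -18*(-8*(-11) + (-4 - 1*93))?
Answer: 162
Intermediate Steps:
-18*(-8*(-11) + (-4 - 1*93)) = -18*(88 + (-4 - 93)) = -18*(88 - 97) = -18*(-9) = 162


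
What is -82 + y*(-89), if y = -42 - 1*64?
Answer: 9352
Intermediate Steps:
y = -106 (y = -42 - 64 = -106)
-82 + y*(-89) = -82 - 106*(-89) = -82 + 9434 = 9352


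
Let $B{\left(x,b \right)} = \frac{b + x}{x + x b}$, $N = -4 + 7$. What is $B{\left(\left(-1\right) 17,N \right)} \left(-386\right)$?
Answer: $- \frac{1351}{17} \approx -79.471$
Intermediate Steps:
$N = 3$
$B{\left(x,b \right)} = \frac{b + x}{x + b x}$
$B{\left(\left(-1\right) 17,N \right)} \left(-386\right) = \frac{3 - 17}{\left(-1\right) 17 \left(1 + 3\right)} \left(-386\right) = \frac{3 - 17}{\left(-17\right) 4} \left(-386\right) = \left(- \frac{1}{17}\right) \frac{1}{4} \left(-14\right) \left(-386\right) = \frac{7}{34} \left(-386\right) = - \frac{1351}{17}$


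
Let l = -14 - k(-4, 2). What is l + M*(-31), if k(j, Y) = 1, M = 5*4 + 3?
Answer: -728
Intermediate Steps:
M = 23 (M = 20 + 3 = 23)
l = -15 (l = -14 - 1*1 = -14 - 1 = -15)
l + M*(-31) = -15 + 23*(-31) = -15 - 713 = -728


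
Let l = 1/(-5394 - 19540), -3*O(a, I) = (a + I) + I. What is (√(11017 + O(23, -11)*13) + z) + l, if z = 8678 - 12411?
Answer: -93078623/24934 + √99114/3 ≈ -3628.1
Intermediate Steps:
O(a, I) = -2*I/3 - a/3 (O(a, I) = -((a + I) + I)/3 = -((I + a) + I)/3 = -(a + 2*I)/3 = -2*I/3 - a/3)
z = -3733
l = -1/24934 (l = 1/(-24934) = -1/24934 ≈ -4.0106e-5)
(√(11017 + O(23, -11)*13) + z) + l = (√(11017 + (-⅔*(-11) - ⅓*23)*13) - 3733) - 1/24934 = (√(11017 + (22/3 - 23/3)*13) - 3733) - 1/24934 = (√(11017 - ⅓*13) - 3733) - 1/24934 = (√(11017 - 13/3) - 3733) - 1/24934 = (√(33038/3) - 3733) - 1/24934 = (√99114/3 - 3733) - 1/24934 = (-3733 + √99114/3) - 1/24934 = -93078623/24934 + √99114/3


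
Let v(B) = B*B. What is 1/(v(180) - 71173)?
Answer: -1/38773 ≈ -2.5791e-5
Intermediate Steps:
v(B) = B²
1/(v(180) - 71173) = 1/(180² - 71173) = 1/(32400 - 71173) = 1/(-38773) = -1/38773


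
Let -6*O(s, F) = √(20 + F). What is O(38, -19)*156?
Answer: -26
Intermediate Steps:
O(s, F) = -√(20 + F)/6
O(38, -19)*156 = -√(20 - 19)/6*156 = -√1/6*156 = -⅙*1*156 = -⅙*156 = -26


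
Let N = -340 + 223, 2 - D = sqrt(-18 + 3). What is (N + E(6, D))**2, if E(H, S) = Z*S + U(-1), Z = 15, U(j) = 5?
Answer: 3349 + 2460*I*sqrt(15) ≈ 3349.0 + 9527.5*I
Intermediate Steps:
D = 2 - I*sqrt(15) (D = 2 - sqrt(-18 + 3) = 2 - sqrt(-15) = 2 - I*sqrt(15) ≈ 2.0 - 3.873*I)
E(H, S) = 5 + 15*S (E(H, S) = 15*S + 5 = 5 + 15*S)
N = -117
(N + E(6, D))**2 = (-117 + (5 + 15*(2 - I*sqrt(15))))**2 = (-117 + (5 + (30 - 15*I*sqrt(15))))**2 = (-117 + (35 - 15*I*sqrt(15)))**2 = (-82 - 15*I*sqrt(15))**2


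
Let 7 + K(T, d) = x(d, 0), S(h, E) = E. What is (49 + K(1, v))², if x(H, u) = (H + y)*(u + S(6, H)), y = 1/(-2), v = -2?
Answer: 2209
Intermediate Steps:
y = -½ (y = 1*(-½) = -½ ≈ -0.50000)
x(H, u) = (-½ + H)*(H + u) (x(H, u) = (H - ½)*(u + H) = (-½ + H)*(H + u))
K(T, d) = -7 + d² - d/2 (K(T, d) = -7 + (d² - d/2 - ½*0 + d*0) = -7 + (d² - d/2 + 0 + 0) = -7 + (d² - d/2) = -7 + d² - d/2)
(49 + K(1, v))² = (49 + (-7 + (-2)² - ½*(-2)))² = (49 + (-7 + 4 + 1))² = (49 - 2)² = 47² = 2209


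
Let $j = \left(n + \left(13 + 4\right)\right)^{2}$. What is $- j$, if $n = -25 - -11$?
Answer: $-9$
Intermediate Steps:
$n = -14$ ($n = -25 + 11 = -14$)
$j = 9$ ($j = \left(-14 + \left(13 + 4\right)\right)^{2} = \left(-14 + 17\right)^{2} = 3^{2} = 9$)
$- j = \left(-1\right) 9 = -9$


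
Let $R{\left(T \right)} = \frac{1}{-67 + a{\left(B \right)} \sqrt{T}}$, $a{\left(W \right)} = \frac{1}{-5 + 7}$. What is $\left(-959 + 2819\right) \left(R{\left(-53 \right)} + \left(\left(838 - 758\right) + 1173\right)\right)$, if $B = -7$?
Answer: $\frac{13990305580}{6003} - \frac{1240 i \sqrt{53}}{6003} \approx 2.3306 \cdot 10^{6} - 1.5038 i$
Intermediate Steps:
$a{\left(W \right)} = \frac{1}{2}$
$R{\left(T \right)} = \frac{1}{-67 + \frac{\sqrt{T}}{2}}$
$\left(-959 + 2819\right) \left(R{\left(-53 \right)} + \left(\left(838 - 758\right) + 1173\right)\right) = \left(-959 + 2819\right) \left(\frac{2}{-134 + \sqrt{-53}} + \left(\left(838 - 758\right) + 1173\right)\right) = 1860 \left(\frac{2}{-134 + i \sqrt{53}} + \left(80 + 1173\right)\right) = 1860 \left(\frac{2}{-134 + i \sqrt{53}} + 1253\right) = 1860 \left(1253 + \frac{2}{-134 + i \sqrt{53}}\right) = 2330580 + \frac{3720}{-134 + i \sqrt{53}}$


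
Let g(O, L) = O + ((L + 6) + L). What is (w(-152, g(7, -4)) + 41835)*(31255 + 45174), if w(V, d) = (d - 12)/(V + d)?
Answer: 67145627944/21 ≈ 3.1974e+9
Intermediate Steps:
g(O, L) = 6 + O + 2*L (g(O, L) = O + ((6 + L) + L) = O + (6 + 2*L) = 6 + O + 2*L)
w(V, d) = (-12 + d)/(V + d)
(w(-152, g(7, -4)) + 41835)*(31255 + 45174) = ((-12 + (6 + 7 + 2*(-4)))/(-152 + (6 + 7 + 2*(-4))) + 41835)*(31255 + 45174) = ((-12 + (6 + 7 - 8))/(-152 + (6 + 7 - 8)) + 41835)*76429 = ((-12 + 5)/(-152 + 5) + 41835)*76429 = (-7/(-147) + 41835)*76429 = (-1/147*(-7) + 41835)*76429 = (1/21 + 41835)*76429 = (878536/21)*76429 = 67145627944/21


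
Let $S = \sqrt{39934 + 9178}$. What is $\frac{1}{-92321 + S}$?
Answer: $- \frac{92321}{8523117929} - \frac{2 \sqrt{12278}}{8523117929} \approx -1.0858 \cdot 10^{-5}$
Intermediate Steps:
$S = 2 \sqrt{12278}$ ($S = \sqrt{49112} = 2 \sqrt{12278} \approx 221.61$)
$\frac{1}{-92321 + S} = \frac{1}{-92321 + 2 \sqrt{12278}}$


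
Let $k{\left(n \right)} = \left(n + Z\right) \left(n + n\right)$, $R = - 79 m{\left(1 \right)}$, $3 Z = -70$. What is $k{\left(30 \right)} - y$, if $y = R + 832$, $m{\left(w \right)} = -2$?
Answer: $-590$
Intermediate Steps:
$Z = - \frac{70}{3}$ ($Z = \frac{1}{3} \left(-70\right) = - \frac{70}{3} \approx -23.333$)
$R = 158$ ($R = \left(-79\right) \left(-2\right) = 158$)
$k{\left(n \right)} = 2 n \left(- \frac{70}{3} + n\right)$ ($k{\left(n \right)} = \left(n - \frac{70}{3}\right) \left(n + n\right) = \left(- \frac{70}{3} + n\right) 2 n = 2 n \left(- \frac{70}{3} + n\right)$)
$y = 990$ ($y = 158 + 832 = 990$)
$k{\left(30 \right)} - y = \frac{2}{3} \cdot 30 \left(-70 + 3 \cdot 30\right) - 990 = \frac{2}{3} \cdot 30 \left(-70 + 90\right) - 990 = \frac{2}{3} \cdot 30 \cdot 20 - 990 = 400 - 990 = -590$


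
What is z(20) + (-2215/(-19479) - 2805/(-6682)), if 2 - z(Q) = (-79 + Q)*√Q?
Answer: 329756581/130158678 + 118*√5 ≈ 266.39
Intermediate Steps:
z(Q) = 2 - √Q*(-79 + Q) (z(Q) = 2 - (-79 + Q)*√Q = 2 - √Q*(-79 + Q))
z(20) + (-2215/(-19479) - 2805/(-6682)) = (2 - 20^(3/2) + 79*√20) + (-2215/(-19479) - 2805/(-6682)) = (2 - 40*√5 + 79*(2*√5)) + (-2215*(-1/19479) - 2805*(-1/6682)) = (2 - 40*√5 + 158*√5) + (2215/19479 + 2805/6682) = (2 + 118*√5) + 69439225/130158678 = 329756581/130158678 + 118*√5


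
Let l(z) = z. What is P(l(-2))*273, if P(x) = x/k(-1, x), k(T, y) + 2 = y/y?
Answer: 546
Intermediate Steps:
k(T, y) = -1 (k(T, y) = -2 + y/y = -2 + 1 = -1)
P(x) = -x (P(x) = x/(-1) = x*(-1) = -x)
P(l(-2))*273 = -1*(-2)*273 = 2*273 = 546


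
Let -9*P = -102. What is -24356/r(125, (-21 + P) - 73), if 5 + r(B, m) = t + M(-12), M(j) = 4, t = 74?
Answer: -24356/73 ≈ -333.64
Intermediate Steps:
P = 34/3 (P = -⅑*(-102) = 34/3 ≈ 11.333)
r(B, m) = 73 (r(B, m) = -5 + (74 + 4) = -5 + 78 = 73)
-24356/r(125, (-21 + P) - 73) = -24356/73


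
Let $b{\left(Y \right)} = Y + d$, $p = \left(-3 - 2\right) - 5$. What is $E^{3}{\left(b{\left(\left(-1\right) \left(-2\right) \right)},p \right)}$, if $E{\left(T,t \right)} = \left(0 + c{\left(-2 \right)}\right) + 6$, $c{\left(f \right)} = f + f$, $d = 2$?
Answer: $8$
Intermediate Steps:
$c{\left(f \right)} = 2 f$
$p = -10$ ($p = -5 - 5 = -10$)
$b{\left(Y \right)} = 2 + Y$ ($b{\left(Y \right)} = Y + 2 = 2 + Y$)
$E{\left(T,t \right)} = 2$ ($E{\left(T,t \right)} = \left(0 + 2 \left(-2\right)\right) + 6 = \left(0 - 4\right) + 6 = -4 + 6 = 2$)
$E^{3}{\left(b{\left(\left(-1\right) \left(-2\right) \right)},p \right)} = 2^{3} = 8$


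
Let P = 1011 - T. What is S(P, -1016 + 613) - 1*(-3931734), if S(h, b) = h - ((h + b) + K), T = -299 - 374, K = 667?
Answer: 3931470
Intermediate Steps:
T = -673
P = 1684 (P = 1011 - 1*(-673) = 1011 + 673 = 1684)
S(h, b) = -667 - b (S(h, b) = h - ((h + b) + 667) = h - ((b + h) + 667) = h - (667 + b + h) = h + (-667 - b - h) = -667 - b)
S(P, -1016 + 613) - 1*(-3931734) = (-667 - (-1016 + 613)) - 1*(-3931734) = (-667 - 1*(-403)) + 3931734 = (-667 + 403) + 3931734 = -264 + 3931734 = 3931470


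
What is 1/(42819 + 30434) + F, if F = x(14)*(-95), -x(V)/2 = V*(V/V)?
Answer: 194852981/73253 ≈ 2660.0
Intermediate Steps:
x(V) = -2*V (x(V) = -2*V*V/V = -2*V)
F = 2660 (F = -2*14*(-95) = -28*(-95) = 2660)
1/(42819 + 30434) + F = 1/(42819 + 30434) + 2660 = 1/73253 + 2660 = 194852981/73253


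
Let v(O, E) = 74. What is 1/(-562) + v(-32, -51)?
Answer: 41587/562 ≈ 73.998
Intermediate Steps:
1/(-562) + v(-32, -51) = 1/(-562) + 74 = -1/562 + 74 = 41587/562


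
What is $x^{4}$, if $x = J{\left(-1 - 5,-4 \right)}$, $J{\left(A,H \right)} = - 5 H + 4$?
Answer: $331776$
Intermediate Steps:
$J{\left(A,H \right)} = 4 - 5 H$
$x = 24$ ($x = 4 - -20 = 4 + 20 = 24$)
$x^{4} = 24^{4} = 331776$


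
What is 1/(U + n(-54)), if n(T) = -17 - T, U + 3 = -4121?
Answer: -1/4087 ≈ -0.00024468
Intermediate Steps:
U = -4124 (U = -3 - 4121 = -4124)
1/(U + n(-54)) = 1/(-4124 + (-17 - 1*(-54))) = 1/(-4124 + (-17 + 54)) = 1/(-4124 + 37) = 1/(-4087) = -1/4087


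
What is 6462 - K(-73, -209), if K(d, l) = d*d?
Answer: 1133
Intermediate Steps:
K(d, l) = d²
6462 - K(-73, -209) = 6462 - 1*(-73)² = 6462 - 1*5329 = 6462 - 5329 = 1133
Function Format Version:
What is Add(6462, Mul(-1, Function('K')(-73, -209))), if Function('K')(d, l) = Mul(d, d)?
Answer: 1133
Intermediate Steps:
Function('K')(d, l) = Pow(d, 2)
Add(6462, Mul(-1, Function('K')(-73, -209))) = Add(6462, Mul(-1, Pow(-73, 2))) = Add(6462, Mul(-1, 5329)) = Add(6462, -5329) = 1133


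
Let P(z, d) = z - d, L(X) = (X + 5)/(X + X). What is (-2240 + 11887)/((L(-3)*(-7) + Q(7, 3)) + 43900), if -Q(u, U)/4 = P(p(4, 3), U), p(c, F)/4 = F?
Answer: 28941/131599 ≈ 0.21992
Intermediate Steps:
p(c, F) = 4*F
L(X) = (5 + X)/(2*X) (L(X) = (5 + X)/((2*X)) = (5 + X)*(1/(2*X)) = (5 + X)/(2*X))
Q(u, U) = -48 + 4*U (Q(u, U) = -4*(4*3 - U) = -4*(12 - U) = -48 + 4*U)
(-2240 + 11887)/((L(-3)*(-7) + Q(7, 3)) + 43900) = (-2240 + 11887)/((((1/2)*(5 - 3)/(-3))*(-7) + (-48 + 4*3)) + 43900) = 9647/((((1/2)*(-1/3)*2)*(-7) + (-48 + 12)) + 43900) = 9647/((-1/3*(-7) - 36) + 43900) = 9647/((7/3 - 36) + 43900) = 9647/(-101/3 + 43900) = 9647/(131599/3) = 9647*(3/131599) = 28941/131599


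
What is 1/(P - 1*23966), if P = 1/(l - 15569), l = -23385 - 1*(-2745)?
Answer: -36209/867784895 ≈ -4.1726e-5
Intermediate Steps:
l = -20640 (l = -23385 + 2745 = -20640)
P = -1/36209 (P = 1/(-20640 - 15569) = 1/(-36209) = -1/36209 ≈ -2.7617e-5)
1/(P - 1*23966) = 1/(-1/36209 - 1*23966) = 1/(-1/36209 - 23966) = 1/(-867784895/36209) = -36209/867784895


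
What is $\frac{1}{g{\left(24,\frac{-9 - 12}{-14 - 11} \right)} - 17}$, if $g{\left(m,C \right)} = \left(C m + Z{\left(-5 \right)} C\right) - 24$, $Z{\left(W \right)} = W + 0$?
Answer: $- \frac{25}{626} \approx -0.039936$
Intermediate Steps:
$Z{\left(W \right)} = W$
$g{\left(m,C \right)} = -24 - 5 C + C m$ ($g{\left(m,C \right)} = \left(C m - 5 C\right) - 24 = \left(- 5 C + C m\right) - 24 = -24 - 5 C + C m$)
$\frac{1}{g{\left(24,\frac{-9 - 12}{-14 - 11} \right)} - 17} = \frac{1}{\left(-24 - 5 \frac{-9 - 12}{-14 - 11} + \frac{-9 - 12}{-14 - 11} \cdot 24\right) - 17} = \frac{1}{\left(-24 - 5 \left(- \frac{21}{-25}\right) + - \frac{21}{-25} \cdot 24\right) - 17} = \frac{1}{\left(-24 - 5 \left(\left(-21\right) \left(- \frac{1}{25}\right)\right) + \left(-21\right) \left(- \frac{1}{25}\right) 24\right) - 17} = \frac{1}{\left(-24 - \frac{21}{5} + \frac{21}{25} \cdot 24\right) - 17} = \frac{1}{\left(-24 - \frac{21}{5} + \frac{504}{25}\right) - 17} = \frac{1}{- \frac{201}{25} - 17} = \frac{1}{- \frac{626}{25}} = - \frac{25}{626}$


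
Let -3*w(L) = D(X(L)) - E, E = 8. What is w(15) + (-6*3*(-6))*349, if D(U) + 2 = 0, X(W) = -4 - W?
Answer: 113086/3 ≈ 37695.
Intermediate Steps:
D(U) = -2 (D(U) = -2 + 0 = -2)
w(L) = 10/3 (w(L) = -(-2 - 1*8)/3 = -(-2 - 8)/3 = -⅓*(-10) = 10/3)
w(15) + (-6*3*(-6))*349 = 10/3 + (-6*3*(-6))*349 = 10/3 - 18*(-6)*349 = 10/3 + 108*349 = 10/3 + 37692 = 113086/3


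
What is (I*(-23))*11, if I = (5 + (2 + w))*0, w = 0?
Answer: 0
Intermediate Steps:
I = 0 (I = (5 + (2 + 0))*0 = (5 + 2)*0 = 7*0 = 0)
(I*(-23))*11 = (0*(-23))*11 = 0*11 = 0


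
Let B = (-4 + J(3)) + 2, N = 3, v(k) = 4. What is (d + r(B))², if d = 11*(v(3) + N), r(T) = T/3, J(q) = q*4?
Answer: 58081/9 ≈ 6453.4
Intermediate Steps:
J(q) = 4*q
B = 10 (B = (-4 + 4*3) + 2 = (-4 + 12) + 2 = 8 + 2 = 10)
r(T) = T/3 (r(T) = T*(⅓) = T/3)
d = 77 (d = 11*(4 + 3) = 11*7 = 77)
(d + r(B))² = (77 + (⅓)*10)² = (77 + 10/3)² = (241/3)² = 58081/9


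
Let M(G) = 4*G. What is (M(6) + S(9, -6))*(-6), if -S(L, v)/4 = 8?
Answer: 48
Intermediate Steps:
S(L, v) = -32 (S(L, v) = -4*8 = -32)
(M(6) + S(9, -6))*(-6) = (4*6 - 32)*(-6) = (24 - 32)*(-6) = -8*(-6) = 48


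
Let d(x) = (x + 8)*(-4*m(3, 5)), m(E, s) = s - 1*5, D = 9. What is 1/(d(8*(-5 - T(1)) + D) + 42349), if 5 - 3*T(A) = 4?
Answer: 1/42349 ≈ 2.3613e-5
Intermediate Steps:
T(A) = ⅓ (T(A) = 5/3 - ⅓*4 = 5/3 - 4/3 = ⅓)
m(E, s) = -5 + s (m(E, s) = s - 5 = -5 + s)
d(x) = 0 (d(x) = (x + 8)*(-4*(-5 + 5)) = (8 + x)*(-4*0) = (8 + x)*0 = 0)
1/(d(8*(-5 - T(1)) + D) + 42349) = 1/(0 + 42349) = 1/42349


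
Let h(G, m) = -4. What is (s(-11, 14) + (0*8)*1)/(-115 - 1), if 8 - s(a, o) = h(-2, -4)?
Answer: -3/29 ≈ -0.10345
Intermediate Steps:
s(a, o) = 12 (s(a, o) = 8 - 1*(-4) = 8 + 4 = 12)
(s(-11, 14) + (0*8)*1)/(-115 - 1) = (12 + (0*8)*1)/(-115 - 1) = (12 + 0*1)/(-116) = (12 + 0)*(-1/116) = 12*(-1/116) = -3/29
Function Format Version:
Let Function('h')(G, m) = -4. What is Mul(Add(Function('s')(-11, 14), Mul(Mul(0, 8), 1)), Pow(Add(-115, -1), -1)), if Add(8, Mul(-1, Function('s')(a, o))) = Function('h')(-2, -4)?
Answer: Rational(-3, 29) ≈ -0.10345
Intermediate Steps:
Function('s')(a, o) = 12 (Function('s')(a, o) = Add(8, Mul(-1, -4)) = Add(8, 4) = 12)
Mul(Add(Function('s')(-11, 14), Mul(Mul(0, 8), 1)), Pow(Add(-115, -1), -1)) = Mul(Add(12, Mul(Mul(0, 8), 1)), Pow(Add(-115, -1), -1)) = Mul(Add(12, Mul(0, 1)), Pow(-116, -1)) = Mul(Add(12, 0), Rational(-1, 116)) = Mul(12, Rational(-1, 116)) = Rational(-3, 29)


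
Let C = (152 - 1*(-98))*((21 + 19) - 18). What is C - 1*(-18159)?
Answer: 23659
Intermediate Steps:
C = 5500 (C = (152 + 98)*(40 - 18) = 250*22 = 5500)
C - 1*(-18159) = 5500 - 1*(-18159) = 5500 + 18159 = 23659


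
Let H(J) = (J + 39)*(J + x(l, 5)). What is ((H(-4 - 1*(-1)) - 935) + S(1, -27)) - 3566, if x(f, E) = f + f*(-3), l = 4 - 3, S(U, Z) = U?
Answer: -4680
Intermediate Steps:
l = 1
x(f, E) = -2*f (x(f, E) = f - 3*f = -2*f)
H(J) = (-2 + J)*(39 + J) (H(J) = (J + 39)*(J - 2*1) = (39 + J)*(J - 2) = (39 + J)*(-2 + J) = (-2 + J)*(39 + J))
((H(-4 - 1*(-1)) - 935) + S(1, -27)) - 3566 = (((-78 + (-4 - 1*(-1))**2 + 37*(-4 - 1*(-1))) - 935) + 1) - 3566 = (((-78 + (-4 + 1)**2 + 37*(-4 + 1)) - 935) + 1) - 3566 = (((-78 + (-3)**2 + 37*(-3)) - 935) + 1) - 3566 = (((-78 + 9 - 111) - 935) + 1) - 3566 = ((-180 - 935) + 1) - 3566 = (-1115 + 1) - 3566 = -1114 - 3566 = -4680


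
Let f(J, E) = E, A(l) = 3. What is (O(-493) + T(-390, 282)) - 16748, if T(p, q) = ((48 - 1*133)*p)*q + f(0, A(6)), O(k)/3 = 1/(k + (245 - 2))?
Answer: 2332888747/250 ≈ 9.3316e+6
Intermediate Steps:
O(k) = 3/(243 + k) (O(k) = 3/(k + (245 - 2)) = 3/(k + 243) = 3/(243 + k))
T(p, q) = 3 - 85*p*q (T(p, q) = ((48 - 1*133)*p)*q + 3 = ((48 - 133)*p)*q + 3 = (-85*p)*q + 3 = -85*p*q + 3 = 3 - 85*p*q)
(O(-493) + T(-390, 282)) - 16748 = (3/(243 - 493) + (3 - 85*(-390)*282)) - 16748 = (3/(-250) + (3 + 9348300)) - 16748 = (3*(-1/250) + 9348303) - 16748 = (-3/250 + 9348303) - 16748 = 2337075747/250 - 16748 = 2332888747/250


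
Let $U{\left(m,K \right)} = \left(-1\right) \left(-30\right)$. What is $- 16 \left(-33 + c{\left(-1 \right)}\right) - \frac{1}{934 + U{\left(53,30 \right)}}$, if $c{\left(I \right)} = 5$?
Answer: $\frac{431871}{964} \approx 448.0$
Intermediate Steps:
$U{\left(m,K \right)} = 30$
$- 16 \left(-33 + c{\left(-1 \right)}\right) - \frac{1}{934 + U{\left(53,30 \right)}} = - 16 \left(-33 + 5\right) - \frac{1}{934 + 30} = \left(-16\right) \left(-28\right) - \frac{1}{964} = 448 - \frac{1}{964} = \frac{431871}{964}$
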